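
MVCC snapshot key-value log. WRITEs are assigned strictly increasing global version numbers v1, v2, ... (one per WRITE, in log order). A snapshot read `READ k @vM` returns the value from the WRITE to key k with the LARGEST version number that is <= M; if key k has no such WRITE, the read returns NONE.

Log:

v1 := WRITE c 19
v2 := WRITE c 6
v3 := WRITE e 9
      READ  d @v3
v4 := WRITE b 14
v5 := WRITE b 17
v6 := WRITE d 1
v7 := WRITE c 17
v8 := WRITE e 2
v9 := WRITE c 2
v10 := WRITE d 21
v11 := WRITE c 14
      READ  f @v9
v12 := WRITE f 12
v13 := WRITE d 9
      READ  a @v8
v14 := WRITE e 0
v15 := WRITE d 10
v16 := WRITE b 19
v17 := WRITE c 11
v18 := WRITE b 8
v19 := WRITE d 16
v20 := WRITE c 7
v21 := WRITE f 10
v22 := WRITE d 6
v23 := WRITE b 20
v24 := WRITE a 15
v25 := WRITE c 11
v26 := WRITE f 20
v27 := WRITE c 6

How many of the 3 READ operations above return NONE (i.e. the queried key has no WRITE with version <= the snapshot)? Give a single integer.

Answer: 3

Derivation:
v1: WRITE c=19  (c history now [(1, 19)])
v2: WRITE c=6  (c history now [(1, 19), (2, 6)])
v3: WRITE e=9  (e history now [(3, 9)])
READ d @v3: history=[] -> no version <= 3 -> NONE
v4: WRITE b=14  (b history now [(4, 14)])
v5: WRITE b=17  (b history now [(4, 14), (5, 17)])
v6: WRITE d=1  (d history now [(6, 1)])
v7: WRITE c=17  (c history now [(1, 19), (2, 6), (7, 17)])
v8: WRITE e=2  (e history now [(3, 9), (8, 2)])
v9: WRITE c=2  (c history now [(1, 19), (2, 6), (7, 17), (9, 2)])
v10: WRITE d=21  (d history now [(6, 1), (10, 21)])
v11: WRITE c=14  (c history now [(1, 19), (2, 6), (7, 17), (9, 2), (11, 14)])
READ f @v9: history=[] -> no version <= 9 -> NONE
v12: WRITE f=12  (f history now [(12, 12)])
v13: WRITE d=9  (d history now [(6, 1), (10, 21), (13, 9)])
READ a @v8: history=[] -> no version <= 8 -> NONE
v14: WRITE e=0  (e history now [(3, 9), (8, 2), (14, 0)])
v15: WRITE d=10  (d history now [(6, 1), (10, 21), (13, 9), (15, 10)])
v16: WRITE b=19  (b history now [(4, 14), (5, 17), (16, 19)])
v17: WRITE c=11  (c history now [(1, 19), (2, 6), (7, 17), (9, 2), (11, 14), (17, 11)])
v18: WRITE b=8  (b history now [(4, 14), (5, 17), (16, 19), (18, 8)])
v19: WRITE d=16  (d history now [(6, 1), (10, 21), (13, 9), (15, 10), (19, 16)])
v20: WRITE c=7  (c history now [(1, 19), (2, 6), (7, 17), (9, 2), (11, 14), (17, 11), (20, 7)])
v21: WRITE f=10  (f history now [(12, 12), (21, 10)])
v22: WRITE d=6  (d history now [(6, 1), (10, 21), (13, 9), (15, 10), (19, 16), (22, 6)])
v23: WRITE b=20  (b history now [(4, 14), (5, 17), (16, 19), (18, 8), (23, 20)])
v24: WRITE a=15  (a history now [(24, 15)])
v25: WRITE c=11  (c history now [(1, 19), (2, 6), (7, 17), (9, 2), (11, 14), (17, 11), (20, 7), (25, 11)])
v26: WRITE f=20  (f history now [(12, 12), (21, 10), (26, 20)])
v27: WRITE c=6  (c history now [(1, 19), (2, 6), (7, 17), (9, 2), (11, 14), (17, 11), (20, 7), (25, 11), (27, 6)])
Read results in order: ['NONE', 'NONE', 'NONE']
NONE count = 3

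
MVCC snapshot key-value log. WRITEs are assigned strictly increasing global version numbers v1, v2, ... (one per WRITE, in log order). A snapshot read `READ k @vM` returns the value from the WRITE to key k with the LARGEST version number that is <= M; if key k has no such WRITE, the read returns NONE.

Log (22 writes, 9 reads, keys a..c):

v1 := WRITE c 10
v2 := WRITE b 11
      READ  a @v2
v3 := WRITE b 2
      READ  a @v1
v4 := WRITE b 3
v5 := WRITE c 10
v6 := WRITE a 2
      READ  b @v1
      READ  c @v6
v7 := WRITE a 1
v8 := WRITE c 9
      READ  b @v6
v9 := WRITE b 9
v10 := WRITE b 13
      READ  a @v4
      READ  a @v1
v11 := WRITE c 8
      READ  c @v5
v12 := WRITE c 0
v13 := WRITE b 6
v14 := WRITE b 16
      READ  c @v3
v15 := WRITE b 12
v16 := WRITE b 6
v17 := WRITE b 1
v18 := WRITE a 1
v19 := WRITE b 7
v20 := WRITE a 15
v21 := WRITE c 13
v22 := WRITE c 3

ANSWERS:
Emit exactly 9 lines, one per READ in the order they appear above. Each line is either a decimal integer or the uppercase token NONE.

v1: WRITE c=10  (c history now [(1, 10)])
v2: WRITE b=11  (b history now [(2, 11)])
READ a @v2: history=[] -> no version <= 2 -> NONE
v3: WRITE b=2  (b history now [(2, 11), (3, 2)])
READ a @v1: history=[] -> no version <= 1 -> NONE
v4: WRITE b=3  (b history now [(2, 11), (3, 2), (4, 3)])
v5: WRITE c=10  (c history now [(1, 10), (5, 10)])
v6: WRITE a=2  (a history now [(6, 2)])
READ b @v1: history=[(2, 11), (3, 2), (4, 3)] -> no version <= 1 -> NONE
READ c @v6: history=[(1, 10), (5, 10)] -> pick v5 -> 10
v7: WRITE a=1  (a history now [(6, 2), (7, 1)])
v8: WRITE c=9  (c history now [(1, 10), (5, 10), (8, 9)])
READ b @v6: history=[(2, 11), (3, 2), (4, 3)] -> pick v4 -> 3
v9: WRITE b=9  (b history now [(2, 11), (3, 2), (4, 3), (9, 9)])
v10: WRITE b=13  (b history now [(2, 11), (3, 2), (4, 3), (9, 9), (10, 13)])
READ a @v4: history=[(6, 2), (7, 1)] -> no version <= 4 -> NONE
READ a @v1: history=[(6, 2), (7, 1)] -> no version <= 1 -> NONE
v11: WRITE c=8  (c history now [(1, 10), (5, 10), (8, 9), (11, 8)])
READ c @v5: history=[(1, 10), (5, 10), (8, 9), (11, 8)] -> pick v5 -> 10
v12: WRITE c=0  (c history now [(1, 10), (5, 10), (8, 9), (11, 8), (12, 0)])
v13: WRITE b=6  (b history now [(2, 11), (3, 2), (4, 3), (9, 9), (10, 13), (13, 6)])
v14: WRITE b=16  (b history now [(2, 11), (3, 2), (4, 3), (9, 9), (10, 13), (13, 6), (14, 16)])
READ c @v3: history=[(1, 10), (5, 10), (8, 9), (11, 8), (12, 0)] -> pick v1 -> 10
v15: WRITE b=12  (b history now [(2, 11), (3, 2), (4, 3), (9, 9), (10, 13), (13, 6), (14, 16), (15, 12)])
v16: WRITE b=6  (b history now [(2, 11), (3, 2), (4, 3), (9, 9), (10, 13), (13, 6), (14, 16), (15, 12), (16, 6)])
v17: WRITE b=1  (b history now [(2, 11), (3, 2), (4, 3), (9, 9), (10, 13), (13, 6), (14, 16), (15, 12), (16, 6), (17, 1)])
v18: WRITE a=1  (a history now [(6, 2), (7, 1), (18, 1)])
v19: WRITE b=7  (b history now [(2, 11), (3, 2), (4, 3), (9, 9), (10, 13), (13, 6), (14, 16), (15, 12), (16, 6), (17, 1), (19, 7)])
v20: WRITE a=15  (a history now [(6, 2), (7, 1), (18, 1), (20, 15)])
v21: WRITE c=13  (c history now [(1, 10), (5, 10), (8, 9), (11, 8), (12, 0), (21, 13)])
v22: WRITE c=3  (c history now [(1, 10), (5, 10), (8, 9), (11, 8), (12, 0), (21, 13), (22, 3)])

Answer: NONE
NONE
NONE
10
3
NONE
NONE
10
10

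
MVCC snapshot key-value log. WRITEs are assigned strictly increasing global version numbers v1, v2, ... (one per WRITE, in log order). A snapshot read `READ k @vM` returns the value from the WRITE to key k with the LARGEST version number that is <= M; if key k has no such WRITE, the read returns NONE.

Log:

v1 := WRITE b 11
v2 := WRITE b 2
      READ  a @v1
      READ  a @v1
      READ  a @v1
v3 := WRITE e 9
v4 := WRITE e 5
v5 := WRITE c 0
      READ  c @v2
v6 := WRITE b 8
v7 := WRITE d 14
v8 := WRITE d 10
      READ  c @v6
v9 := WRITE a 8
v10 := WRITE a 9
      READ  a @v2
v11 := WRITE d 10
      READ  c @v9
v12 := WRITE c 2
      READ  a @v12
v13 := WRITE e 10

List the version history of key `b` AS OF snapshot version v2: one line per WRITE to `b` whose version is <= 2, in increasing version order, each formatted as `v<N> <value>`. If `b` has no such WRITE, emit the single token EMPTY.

Answer: v1 11
v2 2

Derivation:
Scan writes for key=b with version <= 2:
  v1 WRITE b 11 -> keep
  v2 WRITE b 2 -> keep
  v3 WRITE e 9 -> skip
  v4 WRITE e 5 -> skip
  v5 WRITE c 0 -> skip
  v6 WRITE b 8 -> drop (> snap)
  v7 WRITE d 14 -> skip
  v8 WRITE d 10 -> skip
  v9 WRITE a 8 -> skip
  v10 WRITE a 9 -> skip
  v11 WRITE d 10 -> skip
  v12 WRITE c 2 -> skip
  v13 WRITE e 10 -> skip
Collected: [(1, 11), (2, 2)]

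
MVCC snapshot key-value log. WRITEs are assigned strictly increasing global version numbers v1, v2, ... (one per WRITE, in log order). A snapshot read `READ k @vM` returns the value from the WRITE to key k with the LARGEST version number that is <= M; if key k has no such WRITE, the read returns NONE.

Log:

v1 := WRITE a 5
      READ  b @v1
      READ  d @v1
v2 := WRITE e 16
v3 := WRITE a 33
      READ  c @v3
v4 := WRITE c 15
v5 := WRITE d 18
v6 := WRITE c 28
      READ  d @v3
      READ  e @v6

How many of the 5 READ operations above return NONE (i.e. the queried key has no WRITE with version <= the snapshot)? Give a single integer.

Answer: 4

Derivation:
v1: WRITE a=5  (a history now [(1, 5)])
READ b @v1: history=[] -> no version <= 1 -> NONE
READ d @v1: history=[] -> no version <= 1 -> NONE
v2: WRITE e=16  (e history now [(2, 16)])
v3: WRITE a=33  (a history now [(1, 5), (3, 33)])
READ c @v3: history=[] -> no version <= 3 -> NONE
v4: WRITE c=15  (c history now [(4, 15)])
v5: WRITE d=18  (d history now [(5, 18)])
v6: WRITE c=28  (c history now [(4, 15), (6, 28)])
READ d @v3: history=[(5, 18)] -> no version <= 3 -> NONE
READ e @v6: history=[(2, 16)] -> pick v2 -> 16
Read results in order: ['NONE', 'NONE', 'NONE', 'NONE', '16']
NONE count = 4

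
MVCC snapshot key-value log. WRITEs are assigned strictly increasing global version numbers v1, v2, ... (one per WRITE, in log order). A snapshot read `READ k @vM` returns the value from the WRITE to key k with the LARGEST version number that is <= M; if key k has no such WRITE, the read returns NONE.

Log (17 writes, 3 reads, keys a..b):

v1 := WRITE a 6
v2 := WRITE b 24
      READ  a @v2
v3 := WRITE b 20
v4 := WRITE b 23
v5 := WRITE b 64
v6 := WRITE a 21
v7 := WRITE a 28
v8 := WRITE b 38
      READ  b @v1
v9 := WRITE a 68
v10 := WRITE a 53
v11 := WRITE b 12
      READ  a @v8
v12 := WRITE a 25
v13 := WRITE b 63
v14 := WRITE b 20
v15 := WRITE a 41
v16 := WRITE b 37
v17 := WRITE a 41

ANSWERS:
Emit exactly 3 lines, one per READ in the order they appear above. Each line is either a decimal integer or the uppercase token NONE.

v1: WRITE a=6  (a history now [(1, 6)])
v2: WRITE b=24  (b history now [(2, 24)])
READ a @v2: history=[(1, 6)] -> pick v1 -> 6
v3: WRITE b=20  (b history now [(2, 24), (3, 20)])
v4: WRITE b=23  (b history now [(2, 24), (3, 20), (4, 23)])
v5: WRITE b=64  (b history now [(2, 24), (3, 20), (4, 23), (5, 64)])
v6: WRITE a=21  (a history now [(1, 6), (6, 21)])
v7: WRITE a=28  (a history now [(1, 6), (6, 21), (7, 28)])
v8: WRITE b=38  (b history now [(2, 24), (3, 20), (4, 23), (5, 64), (8, 38)])
READ b @v1: history=[(2, 24), (3, 20), (4, 23), (5, 64), (8, 38)] -> no version <= 1 -> NONE
v9: WRITE a=68  (a history now [(1, 6), (6, 21), (7, 28), (9, 68)])
v10: WRITE a=53  (a history now [(1, 6), (6, 21), (7, 28), (9, 68), (10, 53)])
v11: WRITE b=12  (b history now [(2, 24), (3, 20), (4, 23), (5, 64), (8, 38), (11, 12)])
READ a @v8: history=[(1, 6), (6, 21), (7, 28), (9, 68), (10, 53)] -> pick v7 -> 28
v12: WRITE a=25  (a history now [(1, 6), (6, 21), (7, 28), (9, 68), (10, 53), (12, 25)])
v13: WRITE b=63  (b history now [(2, 24), (3, 20), (4, 23), (5, 64), (8, 38), (11, 12), (13, 63)])
v14: WRITE b=20  (b history now [(2, 24), (3, 20), (4, 23), (5, 64), (8, 38), (11, 12), (13, 63), (14, 20)])
v15: WRITE a=41  (a history now [(1, 6), (6, 21), (7, 28), (9, 68), (10, 53), (12, 25), (15, 41)])
v16: WRITE b=37  (b history now [(2, 24), (3, 20), (4, 23), (5, 64), (8, 38), (11, 12), (13, 63), (14, 20), (16, 37)])
v17: WRITE a=41  (a history now [(1, 6), (6, 21), (7, 28), (9, 68), (10, 53), (12, 25), (15, 41), (17, 41)])

Answer: 6
NONE
28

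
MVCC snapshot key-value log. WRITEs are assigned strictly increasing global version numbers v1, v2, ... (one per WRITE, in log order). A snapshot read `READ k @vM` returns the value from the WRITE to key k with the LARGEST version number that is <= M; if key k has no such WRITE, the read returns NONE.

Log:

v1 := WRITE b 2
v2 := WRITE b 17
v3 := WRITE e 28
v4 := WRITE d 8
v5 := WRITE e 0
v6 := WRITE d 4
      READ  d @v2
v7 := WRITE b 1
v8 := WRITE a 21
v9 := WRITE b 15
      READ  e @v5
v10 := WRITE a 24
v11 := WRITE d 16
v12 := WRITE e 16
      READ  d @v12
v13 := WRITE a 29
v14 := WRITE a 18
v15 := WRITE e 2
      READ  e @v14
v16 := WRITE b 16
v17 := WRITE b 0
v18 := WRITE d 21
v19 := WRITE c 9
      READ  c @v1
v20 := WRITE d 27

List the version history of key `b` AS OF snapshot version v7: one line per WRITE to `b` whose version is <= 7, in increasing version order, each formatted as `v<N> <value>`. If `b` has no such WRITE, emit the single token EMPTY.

Scan writes for key=b with version <= 7:
  v1 WRITE b 2 -> keep
  v2 WRITE b 17 -> keep
  v3 WRITE e 28 -> skip
  v4 WRITE d 8 -> skip
  v5 WRITE e 0 -> skip
  v6 WRITE d 4 -> skip
  v7 WRITE b 1 -> keep
  v8 WRITE a 21 -> skip
  v9 WRITE b 15 -> drop (> snap)
  v10 WRITE a 24 -> skip
  v11 WRITE d 16 -> skip
  v12 WRITE e 16 -> skip
  v13 WRITE a 29 -> skip
  v14 WRITE a 18 -> skip
  v15 WRITE e 2 -> skip
  v16 WRITE b 16 -> drop (> snap)
  v17 WRITE b 0 -> drop (> snap)
  v18 WRITE d 21 -> skip
  v19 WRITE c 9 -> skip
  v20 WRITE d 27 -> skip
Collected: [(1, 2), (2, 17), (7, 1)]

Answer: v1 2
v2 17
v7 1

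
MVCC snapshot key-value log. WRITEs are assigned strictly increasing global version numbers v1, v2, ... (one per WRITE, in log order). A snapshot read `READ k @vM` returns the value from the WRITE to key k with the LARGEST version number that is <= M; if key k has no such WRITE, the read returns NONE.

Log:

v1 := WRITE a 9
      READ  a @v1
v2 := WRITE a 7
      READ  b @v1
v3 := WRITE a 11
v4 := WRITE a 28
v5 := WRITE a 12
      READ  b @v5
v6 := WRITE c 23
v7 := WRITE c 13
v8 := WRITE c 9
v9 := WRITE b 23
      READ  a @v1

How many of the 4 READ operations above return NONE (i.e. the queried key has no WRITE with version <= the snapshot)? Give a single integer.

v1: WRITE a=9  (a history now [(1, 9)])
READ a @v1: history=[(1, 9)] -> pick v1 -> 9
v2: WRITE a=7  (a history now [(1, 9), (2, 7)])
READ b @v1: history=[] -> no version <= 1 -> NONE
v3: WRITE a=11  (a history now [(1, 9), (2, 7), (3, 11)])
v4: WRITE a=28  (a history now [(1, 9), (2, 7), (3, 11), (4, 28)])
v5: WRITE a=12  (a history now [(1, 9), (2, 7), (3, 11), (4, 28), (5, 12)])
READ b @v5: history=[] -> no version <= 5 -> NONE
v6: WRITE c=23  (c history now [(6, 23)])
v7: WRITE c=13  (c history now [(6, 23), (7, 13)])
v8: WRITE c=9  (c history now [(6, 23), (7, 13), (8, 9)])
v9: WRITE b=23  (b history now [(9, 23)])
READ a @v1: history=[(1, 9), (2, 7), (3, 11), (4, 28), (5, 12)] -> pick v1 -> 9
Read results in order: ['9', 'NONE', 'NONE', '9']
NONE count = 2

Answer: 2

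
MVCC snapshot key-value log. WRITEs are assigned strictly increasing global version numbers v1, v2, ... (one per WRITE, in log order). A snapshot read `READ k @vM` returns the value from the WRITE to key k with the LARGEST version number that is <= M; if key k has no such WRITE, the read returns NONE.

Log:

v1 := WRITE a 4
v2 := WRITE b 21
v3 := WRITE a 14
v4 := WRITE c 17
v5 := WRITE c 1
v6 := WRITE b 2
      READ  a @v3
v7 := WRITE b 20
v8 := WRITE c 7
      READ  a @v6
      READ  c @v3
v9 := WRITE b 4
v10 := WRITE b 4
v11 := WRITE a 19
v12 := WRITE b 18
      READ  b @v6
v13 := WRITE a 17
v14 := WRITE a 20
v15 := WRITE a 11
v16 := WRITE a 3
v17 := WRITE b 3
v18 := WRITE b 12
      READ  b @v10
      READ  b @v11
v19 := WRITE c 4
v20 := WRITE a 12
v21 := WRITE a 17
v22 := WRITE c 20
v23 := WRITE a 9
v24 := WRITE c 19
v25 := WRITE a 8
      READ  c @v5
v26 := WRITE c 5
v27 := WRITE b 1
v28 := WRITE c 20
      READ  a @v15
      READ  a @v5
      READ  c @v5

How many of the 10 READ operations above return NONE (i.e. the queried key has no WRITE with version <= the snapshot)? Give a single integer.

Answer: 1

Derivation:
v1: WRITE a=4  (a history now [(1, 4)])
v2: WRITE b=21  (b history now [(2, 21)])
v3: WRITE a=14  (a history now [(1, 4), (3, 14)])
v4: WRITE c=17  (c history now [(4, 17)])
v5: WRITE c=1  (c history now [(4, 17), (5, 1)])
v6: WRITE b=2  (b history now [(2, 21), (6, 2)])
READ a @v3: history=[(1, 4), (3, 14)] -> pick v3 -> 14
v7: WRITE b=20  (b history now [(2, 21), (6, 2), (7, 20)])
v8: WRITE c=7  (c history now [(4, 17), (5, 1), (8, 7)])
READ a @v6: history=[(1, 4), (3, 14)] -> pick v3 -> 14
READ c @v3: history=[(4, 17), (5, 1), (8, 7)] -> no version <= 3 -> NONE
v9: WRITE b=4  (b history now [(2, 21), (6, 2), (7, 20), (9, 4)])
v10: WRITE b=4  (b history now [(2, 21), (6, 2), (7, 20), (9, 4), (10, 4)])
v11: WRITE a=19  (a history now [(1, 4), (3, 14), (11, 19)])
v12: WRITE b=18  (b history now [(2, 21), (6, 2), (7, 20), (9, 4), (10, 4), (12, 18)])
READ b @v6: history=[(2, 21), (6, 2), (7, 20), (9, 4), (10, 4), (12, 18)] -> pick v6 -> 2
v13: WRITE a=17  (a history now [(1, 4), (3, 14), (11, 19), (13, 17)])
v14: WRITE a=20  (a history now [(1, 4), (3, 14), (11, 19), (13, 17), (14, 20)])
v15: WRITE a=11  (a history now [(1, 4), (3, 14), (11, 19), (13, 17), (14, 20), (15, 11)])
v16: WRITE a=3  (a history now [(1, 4), (3, 14), (11, 19), (13, 17), (14, 20), (15, 11), (16, 3)])
v17: WRITE b=3  (b history now [(2, 21), (6, 2), (7, 20), (9, 4), (10, 4), (12, 18), (17, 3)])
v18: WRITE b=12  (b history now [(2, 21), (6, 2), (7, 20), (9, 4), (10, 4), (12, 18), (17, 3), (18, 12)])
READ b @v10: history=[(2, 21), (6, 2), (7, 20), (9, 4), (10, 4), (12, 18), (17, 3), (18, 12)] -> pick v10 -> 4
READ b @v11: history=[(2, 21), (6, 2), (7, 20), (9, 4), (10, 4), (12, 18), (17, 3), (18, 12)] -> pick v10 -> 4
v19: WRITE c=4  (c history now [(4, 17), (5, 1), (8, 7), (19, 4)])
v20: WRITE a=12  (a history now [(1, 4), (3, 14), (11, 19), (13, 17), (14, 20), (15, 11), (16, 3), (20, 12)])
v21: WRITE a=17  (a history now [(1, 4), (3, 14), (11, 19), (13, 17), (14, 20), (15, 11), (16, 3), (20, 12), (21, 17)])
v22: WRITE c=20  (c history now [(4, 17), (5, 1), (8, 7), (19, 4), (22, 20)])
v23: WRITE a=9  (a history now [(1, 4), (3, 14), (11, 19), (13, 17), (14, 20), (15, 11), (16, 3), (20, 12), (21, 17), (23, 9)])
v24: WRITE c=19  (c history now [(4, 17), (5, 1), (8, 7), (19, 4), (22, 20), (24, 19)])
v25: WRITE a=8  (a history now [(1, 4), (3, 14), (11, 19), (13, 17), (14, 20), (15, 11), (16, 3), (20, 12), (21, 17), (23, 9), (25, 8)])
READ c @v5: history=[(4, 17), (5, 1), (8, 7), (19, 4), (22, 20), (24, 19)] -> pick v5 -> 1
v26: WRITE c=5  (c history now [(4, 17), (5, 1), (8, 7), (19, 4), (22, 20), (24, 19), (26, 5)])
v27: WRITE b=1  (b history now [(2, 21), (6, 2), (7, 20), (9, 4), (10, 4), (12, 18), (17, 3), (18, 12), (27, 1)])
v28: WRITE c=20  (c history now [(4, 17), (5, 1), (8, 7), (19, 4), (22, 20), (24, 19), (26, 5), (28, 20)])
READ a @v15: history=[(1, 4), (3, 14), (11, 19), (13, 17), (14, 20), (15, 11), (16, 3), (20, 12), (21, 17), (23, 9), (25, 8)] -> pick v15 -> 11
READ a @v5: history=[(1, 4), (3, 14), (11, 19), (13, 17), (14, 20), (15, 11), (16, 3), (20, 12), (21, 17), (23, 9), (25, 8)] -> pick v3 -> 14
READ c @v5: history=[(4, 17), (5, 1), (8, 7), (19, 4), (22, 20), (24, 19), (26, 5), (28, 20)] -> pick v5 -> 1
Read results in order: ['14', '14', 'NONE', '2', '4', '4', '1', '11', '14', '1']
NONE count = 1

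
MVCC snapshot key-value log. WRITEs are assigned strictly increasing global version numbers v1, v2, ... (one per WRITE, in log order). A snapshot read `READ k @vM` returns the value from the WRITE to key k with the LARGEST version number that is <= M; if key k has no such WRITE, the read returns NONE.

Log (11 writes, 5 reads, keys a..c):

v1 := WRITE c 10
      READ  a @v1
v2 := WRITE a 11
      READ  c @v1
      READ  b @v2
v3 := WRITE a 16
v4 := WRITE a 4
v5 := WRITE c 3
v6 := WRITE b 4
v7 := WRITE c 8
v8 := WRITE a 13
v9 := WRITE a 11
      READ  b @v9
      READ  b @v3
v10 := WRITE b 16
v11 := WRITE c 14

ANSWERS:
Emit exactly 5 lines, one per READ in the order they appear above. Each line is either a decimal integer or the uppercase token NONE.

v1: WRITE c=10  (c history now [(1, 10)])
READ a @v1: history=[] -> no version <= 1 -> NONE
v2: WRITE a=11  (a history now [(2, 11)])
READ c @v1: history=[(1, 10)] -> pick v1 -> 10
READ b @v2: history=[] -> no version <= 2 -> NONE
v3: WRITE a=16  (a history now [(2, 11), (3, 16)])
v4: WRITE a=4  (a history now [(2, 11), (3, 16), (4, 4)])
v5: WRITE c=3  (c history now [(1, 10), (5, 3)])
v6: WRITE b=4  (b history now [(6, 4)])
v7: WRITE c=8  (c history now [(1, 10), (5, 3), (7, 8)])
v8: WRITE a=13  (a history now [(2, 11), (3, 16), (4, 4), (8, 13)])
v9: WRITE a=11  (a history now [(2, 11), (3, 16), (4, 4), (8, 13), (9, 11)])
READ b @v9: history=[(6, 4)] -> pick v6 -> 4
READ b @v3: history=[(6, 4)] -> no version <= 3 -> NONE
v10: WRITE b=16  (b history now [(6, 4), (10, 16)])
v11: WRITE c=14  (c history now [(1, 10), (5, 3), (7, 8), (11, 14)])

Answer: NONE
10
NONE
4
NONE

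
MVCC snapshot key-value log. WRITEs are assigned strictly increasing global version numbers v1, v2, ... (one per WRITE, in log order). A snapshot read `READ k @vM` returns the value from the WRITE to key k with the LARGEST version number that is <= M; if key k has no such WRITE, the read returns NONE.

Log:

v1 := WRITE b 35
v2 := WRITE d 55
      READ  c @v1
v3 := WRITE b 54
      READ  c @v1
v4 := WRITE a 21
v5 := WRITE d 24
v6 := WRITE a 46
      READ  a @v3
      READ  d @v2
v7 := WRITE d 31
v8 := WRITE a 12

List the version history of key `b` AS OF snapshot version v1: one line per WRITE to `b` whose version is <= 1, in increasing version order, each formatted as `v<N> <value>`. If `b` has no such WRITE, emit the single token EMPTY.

Scan writes for key=b with version <= 1:
  v1 WRITE b 35 -> keep
  v2 WRITE d 55 -> skip
  v3 WRITE b 54 -> drop (> snap)
  v4 WRITE a 21 -> skip
  v5 WRITE d 24 -> skip
  v6 WRITE a 46 -> skip
  v7 WRITE d 31 -> skip
  v8 WRITE a 12 -> skip
Collected: [(1, 35)]

Answer: v1 35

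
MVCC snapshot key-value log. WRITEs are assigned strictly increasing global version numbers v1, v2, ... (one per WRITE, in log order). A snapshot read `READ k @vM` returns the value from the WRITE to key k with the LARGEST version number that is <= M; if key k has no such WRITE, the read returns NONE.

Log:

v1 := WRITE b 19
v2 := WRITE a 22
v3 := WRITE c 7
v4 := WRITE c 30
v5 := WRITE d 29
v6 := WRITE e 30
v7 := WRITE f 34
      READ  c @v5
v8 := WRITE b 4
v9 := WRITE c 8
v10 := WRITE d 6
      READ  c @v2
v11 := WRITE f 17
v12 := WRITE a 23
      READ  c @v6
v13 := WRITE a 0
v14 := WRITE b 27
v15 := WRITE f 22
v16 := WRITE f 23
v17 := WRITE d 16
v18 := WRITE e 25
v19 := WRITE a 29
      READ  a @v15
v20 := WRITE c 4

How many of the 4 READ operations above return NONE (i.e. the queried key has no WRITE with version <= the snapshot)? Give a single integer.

Answer: 1

Derivation:
v1: WRITE b=19  (b history now [(1, 19)])
v2: WRITE a=22  (a history now [(2, 22)])
v3: WRITE c=7  (c history now [(3, 7)])
v4: WRITE c=30  (c history now [(3, 7), (4, 30)])
v5: WRITE d=29  (d history now [(5, 29)])
v6: WRITE e=30  (e history now [(6, 30)])
v7: WRITE f=34  (f history now [(7, 34)])
READ c @v5: history=[(3, 7), (4, 30)] -> pick v4 -> 30
v8: WRITE b=4  (b history now [(1, 19), (8, 4)])
v9: WRITE c=8  (c history now [(3, 7), (4, 30), (9, 8)])
v10: WRITE d=6  (d history now [(5, 29), (10, 6)])
READ c @v2: history=[(3, 7), (4, 30), (9, 8)] -> no version <= 2 -> NONE
v11: WRITE f=17  (f history now [(7, 34), (11, 17)])
v12: WRITE a=23  (a history now [(2, 22), (12, 23)])
READ c @v6: history=[(3, 7), (4, 30), (9, 8)] -> pick v4 -> 30
v13: WRITE a=0  (a history now [(2, 22), (12, 23), (13, 0)])
v14: WRITE b=27  (b history now [(1, 19), (8, 4), (14, 27)])
v15: WRITE f=22  (f history now [(7, 34), (11, 17), (15, 22)])
v16: WRITE f=23  (f history now [(7, 34), (11, 17), (15, 22), (16, 23)])
v17: WRITE d=16  (d history now [(5, 29), (10, 6), (17, 16)])
v18: WRITE e=25  (e history now [(6, 30), (18, 25)])
v19: WRITE a=29  (a history now [(2, 22), (12, 23), (13, 0), (19, 29)])
READ a @v15: history=[(2, 22), (12, 23), (13, 0), (19, 29)] -> pick v13 -> 0
v20: WRITE c=4  (c history now [(3, 7), (4, 30), (9, 8), (20, 4)])
Read results in order: ['30', 'NONE', '30', '0']
NONE count = 1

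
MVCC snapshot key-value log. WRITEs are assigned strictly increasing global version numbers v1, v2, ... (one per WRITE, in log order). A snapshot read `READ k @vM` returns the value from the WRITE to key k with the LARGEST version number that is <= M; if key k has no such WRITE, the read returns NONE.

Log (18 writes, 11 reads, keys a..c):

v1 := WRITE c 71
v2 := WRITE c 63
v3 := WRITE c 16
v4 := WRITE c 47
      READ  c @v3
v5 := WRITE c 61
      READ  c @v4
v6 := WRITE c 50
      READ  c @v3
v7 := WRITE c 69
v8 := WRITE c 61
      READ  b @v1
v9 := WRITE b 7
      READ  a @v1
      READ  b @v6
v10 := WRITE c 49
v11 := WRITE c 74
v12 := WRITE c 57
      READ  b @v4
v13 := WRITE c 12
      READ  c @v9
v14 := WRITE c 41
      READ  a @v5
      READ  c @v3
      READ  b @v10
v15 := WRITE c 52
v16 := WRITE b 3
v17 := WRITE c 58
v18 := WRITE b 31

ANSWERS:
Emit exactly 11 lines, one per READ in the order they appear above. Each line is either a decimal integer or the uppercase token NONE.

v1: WRITE c=71  (c history now [(1, 71)])
v2: WRITE c=63  (c history now [(1, 71), (2, 63)])
v3: WRITE c=16  (c history now [(1, 71), (2, 63), (3, 16)])
v4: WRITE c=47  (c history now [(1, 71), (2, 63), (3, 16), (4, 47)])
READ c @v3: history=[(1, 71), (2, 63), (3, 16), (4, 47)] -> pick v3 -> 16
v5: WRITE c=61  (c history now [(1, 71), (2, 63), (3, 16), (4, 47), (5, 61)])
READ c @v4: history=[(1, 71), (2, 63), (3, 16), (4, 47), (5, 61)] -> pick v4 -> 47
v6: WRITE c=50  (c history now [(1, 71), (2, 63), (3, 16), (4, 47), (5, 61), (6, 50)])
READ c @v3: history=[(1, 71), (2, 63), (3, 16), (4, 47), (5, 61), (6, 50)] -> pick v3 -> 16
v7: WRITE c=69  (c history now [(1, 71), (2, 63), (3, 16), (4, 47), (5, 61), (6, 50), (7, 69)])
v8: WRITE c=61  (c history now [(1, 71), (2, 63), (3, 16), (4, 47), (5, 61), (6, 50), (7, 69), (8, 61)])
READ b @v1: history=[] -> no version <= 1 -> NONE
v9: WRITE b=7  (b history now [(9, 7)])
READ a @v1: history=[] -> no version <= 1 -> NONE
READ b @v6: history=[(9, 7)] -> no version <= 6 -> NONE
v10: WRITE c=49  (c history now [(1, 71), (2, 63), (3, 16), (4, 47), (5, 61), (6, 50), (7, 69), (8, 61), (10, 49)])
v11: WRITE c=74  (c history now [(1, 71), (2, 63), (3, 16), (4, 47), (5, 61), (6, 50), (7, 69), (8, 61), (10, 49), (11, 74)])
v12: WRITE c=57  (c history now [(1, 71), (2, 63), (3, 16), (4, 47), (5, 61), (6, 50), (7, 69), (8, 61), (10, 49), (11, 74), (12, 57)])
READ b @v4: history=[(9, 7)] -> no version <= 4 -> NONE
v13: WRITE c=12  (c history now [(1, 71), (2, 63), (3, 16), (4, 47), (5, 61), (6, 50), (7, 69), (8, 61), (10, 49), (11, 74), (12, 57), (13, 12)])
READ c @v9: history=[(1, 71), (2, 63), (3, 16), (4, 47), (5, 61), (6, 50), (7, 69), (8, 61), (10, 49), (11, 74), (12, 57), (13, 12)] -> pick v8 -> 61
v14: WRITE c=41  (c history now [(1, 71), (2, 63), (3, 16), (4, 47), (5, 61), (6, 50), (7, 69), (8, 61), (10, 49), (11, 74), (12, 57), (13, 12), (14, 41)])
READ a @v5: history=[] -> no version <= 5 -> NONE
READ c @v3: history=[(1, 71), (2, 63), (3, 16), (4, 47), (5, 61), (6, 50), (7, 69), (8, 61), (10, 49), (11, 74), (12, 57), (13, 12), (14, 41)] -> pick v3 -> 16
READ b @v10: history=[(9, 7)] -> pick v9 -> 7
v15: WRITE c=52  (c history now [(1, 71), (2, 63), (3, 16), (4, 47), (5, 61), (6, 50), (7, 69), (8, 61), (10, 49), (11, 74), (12, 57), (13, 12), (14, 41), (15, 52)])
v16: WRITE b=3  (b history now [(9, 7), (16, 3)])
v17: WRITE c=58  (c history now [(1, 71), (2, 63), (3, 16), (4, 47), (5, 61), (6, 50), (7, 69), (8, 61), (10, 49), (11, 74), (12, 57), (13, 12), (14, 41), (15, 52), (17, 58)])
v18: WRITE b=31  (b history now [(9, 7), (16, 3), (18, 31)])

Answer: 16
47
16
NONE
NONE
NONE
NONE
61
NONE
16
7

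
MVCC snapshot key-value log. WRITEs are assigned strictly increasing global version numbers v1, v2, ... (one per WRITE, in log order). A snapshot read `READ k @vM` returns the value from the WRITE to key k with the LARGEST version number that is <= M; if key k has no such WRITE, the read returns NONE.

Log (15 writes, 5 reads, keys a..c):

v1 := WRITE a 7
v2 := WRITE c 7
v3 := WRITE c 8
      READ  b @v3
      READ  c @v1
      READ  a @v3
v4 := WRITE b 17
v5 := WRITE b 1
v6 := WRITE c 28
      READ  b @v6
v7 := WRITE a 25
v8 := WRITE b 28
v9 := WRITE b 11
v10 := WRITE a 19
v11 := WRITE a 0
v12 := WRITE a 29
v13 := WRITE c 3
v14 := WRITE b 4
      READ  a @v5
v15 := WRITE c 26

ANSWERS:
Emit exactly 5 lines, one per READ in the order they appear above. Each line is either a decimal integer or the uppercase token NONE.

v1: WRITE a=7  (a history now [(1, 7)])
v2: WRITE c=7  (c history now [(2, 7)])
v3: WRITE c=8  (c history now [(2, 7), (3, 8)])
READ b @v3: history=[] -> no version <= 3 -> NONE
READ c @v1: history=[(2, 7), (3, 8)] -> no version <= 1 -> NONE
READ a @v3: history=[(1, 7)] -> pick v1 -> 7
v4: WRITE b=17  (b history now [(4, 17)])
v5: WRITE b=1  (b history now [(4, 17), (5, 1)])
v6: WRITE c=28  (c history now [(2, 7), (3, 8), (6, 28)])
READ b @v6: history=[(4, 17), (5, 1)] -> pick v5 -> 1
v7: WRITE a=25  (a history now [(1, 7), (7, 25)])
v8: WRITE b=28  (b history now [(4, 17), (5, 1), (8, 28)])
v9: WRITE b=11  (b history now [(4, 17), (5, 1), (8, 28), (9, 11)])
v10: WRITE a=19  (a history now [(1, 7), (7, 25), (10, 19)])
v11: WRITE a=0  (a history now [(1, 7), (7, 25), (10, 19), (11, 0)])
v12: WRITE a=29  (a history now [(1, 7), (7, 25), (10, 19), (11, 0), (12, 29)])
v13: WRITE c=3  (c history now [(2, 7), (3, 8), (6, 28), (13, 3)])
v14: WRITE b=4  (b history now [(4, 17), (5, 1), (8, 28), (9, 11), (14, 4)])
READ a @v5: history=[(1, 7), (7, 25), (10, 19), (11, 0), (12, 29)] -> pick v1 -> 7
v15: WRITE c=26  (c history now [(2, 7), (3, 8), (6, 28), (13, 3), (15, 26)])

Answer: NONE
NONE
7
1
7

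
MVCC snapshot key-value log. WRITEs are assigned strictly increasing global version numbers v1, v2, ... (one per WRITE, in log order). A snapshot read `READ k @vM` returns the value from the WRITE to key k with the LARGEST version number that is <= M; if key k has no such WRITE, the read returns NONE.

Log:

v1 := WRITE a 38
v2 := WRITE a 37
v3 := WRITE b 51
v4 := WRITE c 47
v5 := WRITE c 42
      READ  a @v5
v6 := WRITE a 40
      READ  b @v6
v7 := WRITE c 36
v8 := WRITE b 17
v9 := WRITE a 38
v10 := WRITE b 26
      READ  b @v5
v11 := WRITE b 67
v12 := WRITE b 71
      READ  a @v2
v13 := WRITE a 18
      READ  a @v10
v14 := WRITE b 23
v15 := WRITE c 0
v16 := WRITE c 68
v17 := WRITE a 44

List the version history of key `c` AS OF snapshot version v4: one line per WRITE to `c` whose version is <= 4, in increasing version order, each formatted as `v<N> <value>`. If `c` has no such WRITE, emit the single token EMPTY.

Scan writes for key=c with version <= 4:
  v1 WRITE a 38 -> skip
  v2 WRITE a 37 -> skip
  v3 WRITE b 51 -> skip
  v4 WRITE c 47 -> keep
  v5 WRITE c 42 -> drop (> snap)
  v6 WRITE a 40 -> skip
  v7 WRITE c 36 -> drop (> snap)
  v8 WRITE b 17 -> skip
  v9 WRITE a 38 -> skip
  v10 WRITE b 26 -> skip
  v11 WRITE b 67 -> skip
  v12 WRITE b 71 -> skip
  v13 WRITE a 18 -> skip
  v14 WRITE b 23 -> skip
  v15 WRITE c 0 -> drop (> snap)
  v16 WRITE c 68 -> drop (> snap)
  v17 WRITE a 44 -> skip
Collected: [(4, 47)]

Answer: v4 47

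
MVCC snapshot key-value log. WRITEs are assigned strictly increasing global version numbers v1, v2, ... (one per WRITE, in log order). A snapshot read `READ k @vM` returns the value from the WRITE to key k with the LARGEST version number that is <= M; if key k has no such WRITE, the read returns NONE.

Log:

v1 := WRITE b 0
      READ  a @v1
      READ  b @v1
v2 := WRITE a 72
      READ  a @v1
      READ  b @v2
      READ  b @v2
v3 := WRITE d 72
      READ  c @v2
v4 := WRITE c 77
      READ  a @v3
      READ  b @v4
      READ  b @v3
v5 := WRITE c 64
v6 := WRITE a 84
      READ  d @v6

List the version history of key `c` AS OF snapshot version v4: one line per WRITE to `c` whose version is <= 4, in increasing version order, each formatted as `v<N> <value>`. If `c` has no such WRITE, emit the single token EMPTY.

Scan writes for key=c with version <= 4:
  v1 WRITE b 0 -> skip
  v2 WRITE a 72 -> skip
  v3 WRITE d 72 -> skip
  v4 WRITE c 77 -> keep
  v5 WRITE c 64 -> drop (> snap)
  v6 WRITE a 84 -> skip
Collected: [(4, 77)]

Answer: v4 77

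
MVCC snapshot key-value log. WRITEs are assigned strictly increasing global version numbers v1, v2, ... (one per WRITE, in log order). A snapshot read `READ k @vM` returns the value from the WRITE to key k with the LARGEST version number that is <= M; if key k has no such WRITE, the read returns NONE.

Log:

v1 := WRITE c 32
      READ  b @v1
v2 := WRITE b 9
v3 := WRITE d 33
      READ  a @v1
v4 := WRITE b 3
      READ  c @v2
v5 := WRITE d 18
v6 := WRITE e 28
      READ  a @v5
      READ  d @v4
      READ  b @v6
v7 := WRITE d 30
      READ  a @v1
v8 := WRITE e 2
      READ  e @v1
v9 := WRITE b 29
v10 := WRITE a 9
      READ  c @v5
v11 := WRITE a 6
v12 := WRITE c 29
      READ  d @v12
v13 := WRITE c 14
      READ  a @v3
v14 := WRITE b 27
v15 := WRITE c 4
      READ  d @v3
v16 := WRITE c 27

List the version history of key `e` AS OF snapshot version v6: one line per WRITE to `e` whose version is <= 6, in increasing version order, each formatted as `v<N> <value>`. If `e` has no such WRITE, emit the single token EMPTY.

Answer: v6 28

Derivation:
Scan writes for key=e with version <= 6:
  v1 WRITE c 32 -> skip
  v2 WRITE b 9 -> skip
  v3 WRITE d 33 -> skip
  v4 WRITE b 3 -> skip
  v5 WRITE d 18 -> skip
  v6 WRITE e 28 -> keep
  v7 WRITE d 30 -> skip
  v8 WRITE e 2 -> drop (> snap)
  v9 WRITE b 29 -> skip
  v10 WRITE a 9 -> skip
  v11 WRITE a 6 -> skip
  v12 WRITE c 29 -> skip
  v13 WRITE c 14 -> skip
  v14 WRITE b 27 -> skip
  v15 WRITE c 4 -> skip
  v16 WRITE c 27 -> skip
Collected: [(6, 28)]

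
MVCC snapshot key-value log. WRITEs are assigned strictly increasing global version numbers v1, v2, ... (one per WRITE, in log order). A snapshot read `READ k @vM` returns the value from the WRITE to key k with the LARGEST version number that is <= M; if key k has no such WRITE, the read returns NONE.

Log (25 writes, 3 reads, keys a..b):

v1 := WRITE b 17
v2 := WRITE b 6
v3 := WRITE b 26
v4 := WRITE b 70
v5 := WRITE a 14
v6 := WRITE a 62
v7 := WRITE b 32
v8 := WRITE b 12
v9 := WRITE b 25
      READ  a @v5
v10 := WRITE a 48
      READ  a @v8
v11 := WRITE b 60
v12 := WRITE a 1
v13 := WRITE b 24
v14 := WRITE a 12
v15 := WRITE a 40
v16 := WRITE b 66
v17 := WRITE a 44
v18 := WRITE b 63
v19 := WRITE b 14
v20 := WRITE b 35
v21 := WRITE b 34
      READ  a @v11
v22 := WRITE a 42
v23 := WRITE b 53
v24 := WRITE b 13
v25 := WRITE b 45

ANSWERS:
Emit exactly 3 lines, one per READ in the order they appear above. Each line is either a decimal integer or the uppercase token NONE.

Answer: 14
62
48

Derivation:
v1: WRITE b=17  (b history now [(1, 17)])
v2: WRITE b=6  (b history now [(1, 17), (2, 6)])
v3: WRITE b=26  (b history now [(1, 17), (2, 6), (3, 26)])
v4: WRITE b=70  (b history now [(1, 17), (2, 6), (3, 26), (4, 70)])
v5: WRITE a=14  (a history now [(5, 14)])
v6: WRITE a=62  (a history now [(5, 14), (6, 62)])
v7: WRITE b=32  (b history now [(1, 17), (2, 6), (3, 26), (4, 70), (7, 32)])
v8: WRITE b=12  (b history now [(1, 17), (2, 6), (3, 26), (4, 70), (7, 32), (8, 12)])
v9: WRITE b=25  (b history now [(1, 17), (2, 6), (3, 26), (4, 70), (7, 32), (8, 12), (9, 25)])
READ a @v5: history=[(5, 14), (6, 62)] -> pick v5 -> 14
v10: WRITE a=48  (a history now [(5, 14), (6, 62), (10, 48)])
READ a @v8: history=[(5, 14), (6, 62), (10, 48)] -> pick v6 -> 62
v11: WRITE b=60  (b history now [(1, 17), (2, 6), (3, 26), (4, 70), (7, 32), (8, 12), (9, 25), (11, 60)])
v12: WRITE a=1  (a history now [(5, 14), (6, 62), (10, 48), (12, 1)])
v13: WRITE b=24  (b history now [(1, 17), (2, 6), (3, 26), (4, 70), (7, 32), (8, 12), (9, 25), (11, 60), (13, 24)])
v14: WRITE a=12  (a history now [(5, 14), (6, 62), (10, 48), (12, 1), (14, 12)])
v15: WRITE a=40  (a history now [(5, 14), (6, 62), (10, 48), (12, 1), (14, 12), (15, 40)])
v16: WRITE b=66  (b history now [(1, 17), (2, 6), (3, 26), (4, 70), (7, 32), (8, 12), (9, 25), (11, 60), (13, 24), (16, 66)])
v17: WRITE a=44  (a history now [(5, 14), (6, 62), (10, 48), (12, 1), (14, 12), (15, 40), (17, 44)])
v18: WRITE b=63  (b history now [(1, 17), (2, 6), (3, 26), (4, 70), (7, 32), (8, 12), (9, 25), (11, 60), (13, 24), (16, 66), (18, 63)])
v19: WRITE b=14  (b history now [(1, 17), (2, 6), (3, 26), (4, 70), (7, 32), (8, 12), (9, 25), (11, 60), (13, 24), (16, 66), (18, 63), (19, 14)])
v20: WRITE b=35  (b history now [(1, 17), (2, 6), (3, 26), (4, 70), (7, 32), (8, 12), (9, 25), (11, 60), (13, 24), (16, 66), (18, 63), (19, 14), (20, 35)])
v21: WRITE b=34  (b history now [(1, 17), (2, 6), (3, 26), (4, 70), (7, 32), (8, 12), (9, 25), (11, 60), (13, 24), (16, 66), (18, 63), (19, 14), (20, 35), (21, 34)])
READ a @v11: history=[(5, 14), (6, 62), (10, 48), (12, 1), (14, 12), (15, 40), (17, 44)] -> pick v10 -> 48
v22: WRITE a=42  (a history now [(5, 14), (6, 62), (10, 48), (12, 1), (14, 12), (15, 40), (17, 44), (22, 42)])
v23: WRITE b=53  (b history now [(1, 17), (2, 6), (3, 26), (4, 70), (7, 32), (8, 12), (9, 25), (11, 60), (13, 24), (16, 66), (18, 63), (19, 14), (20, 35), (21, 34), (23, 53)])
v24: WRITE b=13  (b history now [(1, 17), (2, 6), (3, 26), (4, 70), (7, 32), (8, 12), (9, 25), (11, 60), (13, 24), (16, 66), (18, 63), (19, 14), (20, 35), (21, 34), (23, 53), (24, 13)])
v25: WRITE b=45  (b history now [(1, 17), (2, 6), (3, 26), (4, 70), (7, 32), (8, 12), (9, 25), (11, 60), (13, 24), (16, 66), (18, 63), (19, 14), (20, 35), (21, 34), (23, 53), (24, 13), (25, 45)])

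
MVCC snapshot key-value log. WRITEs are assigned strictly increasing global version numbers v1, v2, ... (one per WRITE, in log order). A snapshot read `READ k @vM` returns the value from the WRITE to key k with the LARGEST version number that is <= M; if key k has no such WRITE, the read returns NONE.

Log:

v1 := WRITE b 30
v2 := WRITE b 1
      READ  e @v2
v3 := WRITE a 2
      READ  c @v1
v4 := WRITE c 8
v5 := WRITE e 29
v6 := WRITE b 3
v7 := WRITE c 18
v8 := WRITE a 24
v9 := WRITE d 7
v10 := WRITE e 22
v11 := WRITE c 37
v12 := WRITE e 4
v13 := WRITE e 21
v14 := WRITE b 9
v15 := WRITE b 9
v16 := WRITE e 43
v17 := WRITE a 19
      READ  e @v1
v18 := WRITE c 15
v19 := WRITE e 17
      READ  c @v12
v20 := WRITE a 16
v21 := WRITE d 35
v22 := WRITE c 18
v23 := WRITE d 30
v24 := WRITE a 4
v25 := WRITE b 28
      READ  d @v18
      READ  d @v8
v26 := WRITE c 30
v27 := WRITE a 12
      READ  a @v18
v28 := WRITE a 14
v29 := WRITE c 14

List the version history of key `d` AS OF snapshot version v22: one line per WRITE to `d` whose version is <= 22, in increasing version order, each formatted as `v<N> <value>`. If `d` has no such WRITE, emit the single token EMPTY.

Scan writes for key=d with version <= 22:
  v1 WRITE b 30 -> skip
  v2 WRITE b 1 -> skip
  v3 WRITE a 2 -> skip
  v4 WRITE c 8 -> skip
  v5 WRITE e 29 -> skip
  v6 WRITE b 3 -> skip
  v7 WRITE c 18 -> skip
  v8 WRITE a 24 -> skip
  v9 WRITE d 7 -> keep
  v10 WRITE e 22 -> skip
  v11 WRITE c 37 -> skip
  v12 WRITE e 4 -> skip
  v13 WRITE e 21 -> skip
  v14 WRITE b 9 -> skip
  v15 WRITE b 9 -> skip
  v16 WRITE e 43 -> skip
  v17 WRITE a 19 -> skip
  v18 WRITE c 15 -> skip
  v19 WRITE e 17 -> skip
  v20 WRITE a 16 -> skip
  v21 WRITE d 35 -> keep
  v22 WRITE c 18 -> skip
  v23 WRITE d 30 -> drop (> snap)
  v24 WRITE a 4 -> skip
  v25 WRITE b 28 -> skip
  v26 WRITE c 30 -> skip
  v27 WRITE a 12 -> skip
  v28 WRITE a 14 -> skip
  v29 WRITE c 14 -> skip
Collected: [(9, 7), (21, 35)]

Answer: v9 7
v21 35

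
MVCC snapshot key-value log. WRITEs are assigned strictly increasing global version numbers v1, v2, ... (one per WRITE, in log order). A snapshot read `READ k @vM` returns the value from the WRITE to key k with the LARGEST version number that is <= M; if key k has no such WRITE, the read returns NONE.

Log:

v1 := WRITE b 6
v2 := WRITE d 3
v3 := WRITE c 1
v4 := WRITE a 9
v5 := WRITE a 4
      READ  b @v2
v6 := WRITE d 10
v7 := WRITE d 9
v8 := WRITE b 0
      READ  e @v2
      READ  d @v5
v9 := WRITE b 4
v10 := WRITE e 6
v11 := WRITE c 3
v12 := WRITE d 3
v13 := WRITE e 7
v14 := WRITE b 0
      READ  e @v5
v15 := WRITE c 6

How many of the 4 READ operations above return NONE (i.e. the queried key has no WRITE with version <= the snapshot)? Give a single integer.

Answer: 2

Derivation:
v1: WRITE b=6  (b history now [(1, 6)])
v2: WRITE d=3  (d history now [(2, 3)])
v3: WRITE c=1  (c history now [(3, 1)])
v4: WRITE a=9  (a history now [(4, 9)])
v5: WRITE a=4  (a history now [(4, 9), (5, 4)])
READ b @v2: history=[(1, 6)] -> pick v1 -> 6
v6: WRITE d=10  (d history now [(2, 3), (6, 10)])
v7: WRITE d=9  (d history now [(2, 3), (6, 10), (7, 9)])
v8: WRITE b=0  (b history now [(1, 6), (8, 0)])
READ e @v2: history=[] -> no version <= 2 -> NONE
READ d @v5: history=[(2, 3), (6, 10), (7, 9)] -> pick v2 -> 3
v9: WRITE b=4  (b history now [(1, 6), (8, 0), (9, 4)])
v10: WRITE e=6  (e history now [(10, 6)])
v11: WRITE c=3  (c history now [(3, 1), (11, 3)])
v12: WRITE d=3  (d history now [(2, 3), (6, 10), (7, 9), (12, 3)])
v13: WRITE e=7  (e history now [(10, 6), (13, 7)])
v14: WRITE b=0  (b history now [(1, 6), (8, 0), (9, 4), (14, 0)])
READ e @v5: history=[(10, 6), (13, 7)] -> no version <= 5 -> NONE
v15: WRITE c=6  (c history now [(3, 1), (11, 3), (15, 6)])
Read results in order: ['6', 'NONE', '3', 'NONE']
NONE count = 2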